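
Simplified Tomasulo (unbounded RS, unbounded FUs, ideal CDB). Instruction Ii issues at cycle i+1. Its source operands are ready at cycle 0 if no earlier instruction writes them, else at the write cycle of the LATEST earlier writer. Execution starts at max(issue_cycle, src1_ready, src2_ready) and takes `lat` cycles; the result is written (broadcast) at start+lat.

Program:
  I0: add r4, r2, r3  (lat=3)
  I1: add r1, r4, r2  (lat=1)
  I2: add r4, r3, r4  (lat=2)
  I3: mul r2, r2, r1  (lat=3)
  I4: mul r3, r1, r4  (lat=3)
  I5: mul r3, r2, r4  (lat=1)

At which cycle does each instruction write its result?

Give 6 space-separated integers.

Answer: 4 5 6 8 9 9

Derivation:
I0 add r4: issue@1 deps=(None,None) exec_start@1 write@4
I1 add r1: issue@2 deps=(0,None) exec_start@4 write@5
I2 add r4: issue@3 deps=(None,0) exec_start@4 write@6
I3 mul r2: issue@4 deps=(None,1) exec_start@5 write@8
I4 mul r3: issue@5 deps=(1,2) exec_start@6 write@9
I5 mul r3: issue@6 deps=(3,2) exec_start@8 write@9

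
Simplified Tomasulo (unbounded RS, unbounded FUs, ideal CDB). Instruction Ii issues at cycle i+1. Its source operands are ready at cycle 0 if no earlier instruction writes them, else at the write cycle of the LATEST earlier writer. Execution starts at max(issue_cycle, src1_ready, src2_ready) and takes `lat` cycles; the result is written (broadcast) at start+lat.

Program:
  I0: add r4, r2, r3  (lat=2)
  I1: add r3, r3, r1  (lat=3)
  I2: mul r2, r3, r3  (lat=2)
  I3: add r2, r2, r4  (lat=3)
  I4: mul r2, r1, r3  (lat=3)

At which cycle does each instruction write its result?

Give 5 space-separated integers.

Answer: 3 5 7 10 8

Derivation:
I0 add r4: issue@1 deps=(None,None) exec_start@1 write@3
I1 add r3: issue@2 deps=(None,None) exec_start@2 write@5
I2 mul r2: issue@3 deps=(1,1) exec_start@5 write@7
I3 add r2: issue@4 deps=(2,0) exec_start@7 write@10
I4 mul r2: issue@5 deps=(None,1) exec_start@5 write@8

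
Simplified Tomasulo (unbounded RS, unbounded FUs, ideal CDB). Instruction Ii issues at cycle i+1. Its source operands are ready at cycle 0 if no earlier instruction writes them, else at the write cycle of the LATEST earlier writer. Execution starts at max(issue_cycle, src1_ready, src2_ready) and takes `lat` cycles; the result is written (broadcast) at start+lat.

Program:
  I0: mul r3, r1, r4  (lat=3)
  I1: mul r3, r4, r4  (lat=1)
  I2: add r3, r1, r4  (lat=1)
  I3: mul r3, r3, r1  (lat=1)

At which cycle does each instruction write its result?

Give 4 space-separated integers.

I0 mul r3: issue@1 deps=(None,None) exec_start@1 write@4
I1 mul r3: issue@2 deps=(None,None) exec_start@2 write@3
I2 add r3: issue@3 deps=(None,None) exec_start@3 write@4
I3 mul r3: issue@4 deps=(2,None) exec_start@4 write@5

Answer: 4 3 4 5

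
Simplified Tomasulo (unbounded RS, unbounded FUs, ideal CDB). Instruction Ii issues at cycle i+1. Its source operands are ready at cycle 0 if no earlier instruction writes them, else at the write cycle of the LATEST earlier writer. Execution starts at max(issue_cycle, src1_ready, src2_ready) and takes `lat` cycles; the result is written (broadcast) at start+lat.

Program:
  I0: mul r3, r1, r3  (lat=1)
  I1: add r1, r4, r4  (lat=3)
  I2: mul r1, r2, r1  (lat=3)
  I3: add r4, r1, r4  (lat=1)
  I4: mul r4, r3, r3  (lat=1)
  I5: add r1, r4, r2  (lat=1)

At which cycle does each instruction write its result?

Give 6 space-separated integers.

Answer: 2 5 8 9 6 7

Derivation:
I0 mul r3: issue@1 deps=(None,None) exec_start@1 write@2
I1 add r1: issue@2 deps=(None,None) exec_start@2 write@5
I2 mul r1: issue@3 deps=(None,1) exec_start@5 write@8
I3 add r4: issue@4 deps=(2,None) exec_start@8 write@9
I4 mul r4: issue@5 deps=(0,0) exec_start@5 write@6
I5 add r1: issue@6 deps=(4,None) exec_start@6 write@7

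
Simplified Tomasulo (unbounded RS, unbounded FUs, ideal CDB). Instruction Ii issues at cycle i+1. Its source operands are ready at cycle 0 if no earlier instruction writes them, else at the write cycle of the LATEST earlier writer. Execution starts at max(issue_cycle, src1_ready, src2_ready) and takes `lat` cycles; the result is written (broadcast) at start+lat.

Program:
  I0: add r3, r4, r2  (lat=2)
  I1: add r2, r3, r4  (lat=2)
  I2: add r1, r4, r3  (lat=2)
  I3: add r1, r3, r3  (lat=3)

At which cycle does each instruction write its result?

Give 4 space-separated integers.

Answer: 3 5 5 7

Derivation:
I0 add r3: issue@1 deps=(None,None) exec_start@1 write@3
I1 add r2: issue@2 deps=(0,None) exec_start@3 write@5
I2 add r1: issue@3 deps=(None,0) exec_start@3 write@5
I3 add r1: issue@4 deps=(0,0) exec_start@4 write@7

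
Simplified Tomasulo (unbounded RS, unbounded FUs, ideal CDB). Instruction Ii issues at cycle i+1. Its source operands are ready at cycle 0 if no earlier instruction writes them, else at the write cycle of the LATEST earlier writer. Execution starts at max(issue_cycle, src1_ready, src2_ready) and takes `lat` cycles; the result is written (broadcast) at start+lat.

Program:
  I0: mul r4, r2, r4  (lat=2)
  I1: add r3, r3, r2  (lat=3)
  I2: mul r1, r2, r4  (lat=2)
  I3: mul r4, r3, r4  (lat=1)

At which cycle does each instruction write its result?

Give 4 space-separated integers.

I0 mul r4: issue@1 deps=(None,None) exec_start@1 write@3
I1 add r3: issue@2 deps=(None,None) exec_start@2 write@5
I2 mul r1: issue@3 deps=(None,0) exec_start@3 write@5
I3 mul r4: issue@4 deps=(1,0) exec_start@5 write@6

Answer: 3 5 5 6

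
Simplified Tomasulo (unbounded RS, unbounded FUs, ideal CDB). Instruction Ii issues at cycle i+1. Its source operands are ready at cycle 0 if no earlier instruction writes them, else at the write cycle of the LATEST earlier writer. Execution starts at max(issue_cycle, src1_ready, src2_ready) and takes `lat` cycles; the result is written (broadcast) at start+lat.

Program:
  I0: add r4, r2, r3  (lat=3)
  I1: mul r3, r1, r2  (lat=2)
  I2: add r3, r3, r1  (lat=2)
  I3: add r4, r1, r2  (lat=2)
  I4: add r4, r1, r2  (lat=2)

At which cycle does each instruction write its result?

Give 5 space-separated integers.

I0 add r4: issue@1 deps=(None,None) exec_start@1 write@4
I1 mul r3: issue@2 deps=(None,None) exec_start@2 write@4
I2 add r3: issue@3 deps=(1,None) exec_start@4 write@6
I3 add r4: issue@4 deps=(None,None) exec_start@4 write@6
I4 add r4: issue@5 deps=(None,None) exec_start@5 write@7

Answer: 4 4 6 6 7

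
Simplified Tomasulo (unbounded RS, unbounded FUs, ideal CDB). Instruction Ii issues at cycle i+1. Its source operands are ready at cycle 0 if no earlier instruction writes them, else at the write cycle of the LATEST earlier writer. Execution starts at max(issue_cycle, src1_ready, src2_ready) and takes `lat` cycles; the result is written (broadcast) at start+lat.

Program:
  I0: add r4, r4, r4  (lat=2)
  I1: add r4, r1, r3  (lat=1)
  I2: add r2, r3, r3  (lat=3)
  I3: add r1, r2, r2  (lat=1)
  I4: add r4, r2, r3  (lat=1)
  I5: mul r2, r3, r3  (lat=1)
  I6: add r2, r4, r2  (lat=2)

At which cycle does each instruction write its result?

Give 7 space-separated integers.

Answer: 3 3 6 7 7 7 9

Derivation:
I0 add r4: issue@1 deps=(None,None) exec_start@1 write@3
I1 add r4: issue@2 deps=(None,None) exec_start@2 write@3
I2 add r2: issue@3 deps=(None,None) exec_start@3 write@6
I3 add r1: issue@4 deps=(2,2) exec_start@6 write@7
I4 add r4: issue@5 deps=(2,None) exec_start@6 write@7
I5 mul r2: issue@6 deps=(None,None) exec_start@6 write@7
I6 add r2: issue@7 deps=(4,5) exec_start@7 write@9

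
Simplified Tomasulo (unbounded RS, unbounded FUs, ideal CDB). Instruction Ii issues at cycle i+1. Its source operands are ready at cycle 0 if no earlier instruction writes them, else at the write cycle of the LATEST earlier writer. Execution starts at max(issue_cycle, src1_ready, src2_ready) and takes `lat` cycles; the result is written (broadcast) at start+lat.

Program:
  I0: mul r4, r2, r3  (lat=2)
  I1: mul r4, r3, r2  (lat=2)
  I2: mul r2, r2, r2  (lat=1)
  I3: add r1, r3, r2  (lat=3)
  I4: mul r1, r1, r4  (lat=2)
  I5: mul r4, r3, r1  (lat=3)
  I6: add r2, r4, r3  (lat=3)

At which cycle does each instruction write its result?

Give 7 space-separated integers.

I0 mul r4: issue@1 deps=(None,None) exec_start@1 write@3
I1 mul r4: issue@2 deps=(None,None) exec_start@2 write@4
I2 mul r2: issue@3 deps=(None,None) exec_start@3 write@4
I3 add r1: issue@4 deps=(None,2) exec_start@4 write@7
I4 mul r1: issue@5 deps=(3,1) exec_start@7 write@9
I5 mul r4: issue@6 deps=(None,4) exec_start@9 write@12
I6 add r2: issue@7 deps=(5,None) exec_start@12 write@15

Answer: 3 4 4 7 9 12 15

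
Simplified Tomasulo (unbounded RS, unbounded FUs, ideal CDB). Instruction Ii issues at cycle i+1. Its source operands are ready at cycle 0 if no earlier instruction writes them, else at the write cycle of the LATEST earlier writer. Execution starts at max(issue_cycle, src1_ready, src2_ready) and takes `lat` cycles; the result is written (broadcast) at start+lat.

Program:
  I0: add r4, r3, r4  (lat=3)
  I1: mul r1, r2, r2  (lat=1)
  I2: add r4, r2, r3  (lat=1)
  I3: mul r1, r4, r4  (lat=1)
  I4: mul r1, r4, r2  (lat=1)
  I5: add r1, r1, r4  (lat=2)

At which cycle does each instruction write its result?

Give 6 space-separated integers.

I0 add r4: issue@1 deps=(None,None) exec_start@1 write@4
I1 mul r1: issue@2 deps=(None,None) exec_start@2 write@3
I2 add r4: issue@3 deps=(None,None) exec_start@3 write@4
I3 mul r1: issue@4 deps=(2,2) exec_start@4 write@5
I4 mul r1: issue@5 deps=(2,None) exec_start@5 write@6
I5 add r1: issue@6 deps=(4,2) exec_start@6 write@8

Answer: 4 3 4 5 6 8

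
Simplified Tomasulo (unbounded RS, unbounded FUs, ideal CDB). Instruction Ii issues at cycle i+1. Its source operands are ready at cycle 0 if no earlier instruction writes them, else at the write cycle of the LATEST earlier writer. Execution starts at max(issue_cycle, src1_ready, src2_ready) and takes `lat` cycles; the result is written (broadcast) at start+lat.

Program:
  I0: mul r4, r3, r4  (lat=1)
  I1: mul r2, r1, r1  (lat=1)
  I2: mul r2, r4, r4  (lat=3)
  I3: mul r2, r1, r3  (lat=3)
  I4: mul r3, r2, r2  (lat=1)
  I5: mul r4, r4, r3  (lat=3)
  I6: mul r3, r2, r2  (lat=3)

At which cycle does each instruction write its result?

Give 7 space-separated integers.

I0 mul r4: issue@1 deps=(None,None) exec_start@1 write@2
I1 mul r2: issue@2 deps=(None,None) exec_start@2 write@3
I2 mul r2: issue@3 deps=(0,0) exec_start@3 write@6
I3 mul r2: issue@4 deps=(None,None) exec_start@4 write@7
I4 mul r3: issue@5 deps=(3,3) exec_start@7 write@8
I5 mul r4: issue@6 deps=(0,4) exec_start@8 write@11
I6 mul r3: issue@7 deps=(3,3) exec_start@7 write@10

Answer: 2 3 6 7 8 11 10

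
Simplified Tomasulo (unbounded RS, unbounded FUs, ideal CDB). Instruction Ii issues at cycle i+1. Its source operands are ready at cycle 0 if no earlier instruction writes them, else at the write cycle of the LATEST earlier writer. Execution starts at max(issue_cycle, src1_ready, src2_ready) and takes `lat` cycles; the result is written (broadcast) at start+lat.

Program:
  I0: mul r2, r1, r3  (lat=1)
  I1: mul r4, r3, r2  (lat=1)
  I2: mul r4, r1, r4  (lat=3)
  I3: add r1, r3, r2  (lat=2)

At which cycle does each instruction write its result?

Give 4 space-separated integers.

Answer: 2 3 6 6

Derivation:
I0 mul r2: issue@1 deps=(None,None) exec_start@1 write@2
I1 mul r4: issue@2 deps=(None,0) exec_start@2 write@3
I2 mul r4: issue@3 deps=(None,1) exec_start@3 write@6
I3 add r1: issue@4 deps=(None,0) exec_start@4 write@6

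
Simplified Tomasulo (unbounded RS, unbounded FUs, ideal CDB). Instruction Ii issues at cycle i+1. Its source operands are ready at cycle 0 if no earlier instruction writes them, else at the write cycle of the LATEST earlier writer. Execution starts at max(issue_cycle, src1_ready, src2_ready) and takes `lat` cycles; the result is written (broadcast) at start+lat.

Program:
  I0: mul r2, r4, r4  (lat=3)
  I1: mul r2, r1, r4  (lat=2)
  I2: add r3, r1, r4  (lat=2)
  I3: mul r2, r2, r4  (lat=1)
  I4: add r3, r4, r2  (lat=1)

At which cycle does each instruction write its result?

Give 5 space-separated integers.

Answer: 4 4 5 5 6

Derivation:
I0 mul r2: issue@1 deps=(None,None) exec_start@1 write@4
I1 mul r2: issue@2 deps=(None,None) exec_start@2 write@4
I2 add r3: issue@3 deps=(None,None) exec_start@3 write@5
I3 mul r2: issue@4 deps=(1,None) exec_start@4 write@5
I4 add r3: issue@5 deps=(None,3) exec_start@5 write@6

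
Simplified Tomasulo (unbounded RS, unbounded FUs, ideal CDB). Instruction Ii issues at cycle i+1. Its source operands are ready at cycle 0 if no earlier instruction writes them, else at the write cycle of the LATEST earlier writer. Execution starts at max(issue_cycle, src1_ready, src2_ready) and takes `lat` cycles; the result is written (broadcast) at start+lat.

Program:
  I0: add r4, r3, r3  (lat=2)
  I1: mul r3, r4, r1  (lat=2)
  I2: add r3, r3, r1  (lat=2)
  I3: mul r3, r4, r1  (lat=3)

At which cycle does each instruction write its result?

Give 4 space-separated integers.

I0 add r4: issue@1 deps=(None,None) exec_start@1 write@3
I1 mul r3: issue@2 deps=(0,None) exec_start@3 write@5
I2 add r3: issue@3 deps=(1,None) exec_start@5 write@7
I3 mul r3: issue@4 deps=(0,None) exec_start@4 write@7

Answer: 3 5 7 7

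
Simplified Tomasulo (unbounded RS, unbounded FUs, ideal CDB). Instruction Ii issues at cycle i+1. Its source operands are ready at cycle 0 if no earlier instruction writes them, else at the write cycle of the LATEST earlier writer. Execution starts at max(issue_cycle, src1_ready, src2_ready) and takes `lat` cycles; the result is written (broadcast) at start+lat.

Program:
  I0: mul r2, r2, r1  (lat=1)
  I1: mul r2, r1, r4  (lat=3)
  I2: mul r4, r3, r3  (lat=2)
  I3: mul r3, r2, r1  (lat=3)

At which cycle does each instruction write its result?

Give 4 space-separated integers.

Answer: 2 5 5 8

Derivation:
I0 mul r2: issue@1 deps=(None,None) exec_start@1 write@2
I1 mul r2: issue@2 deps=(None,None) exec_start@2 write@5
I2 mul r4: issue@3 deps=(None,None) exec_start@3 write@5
I3 mul r3: issue@4 deps=(1,None) exec_start@5 write@8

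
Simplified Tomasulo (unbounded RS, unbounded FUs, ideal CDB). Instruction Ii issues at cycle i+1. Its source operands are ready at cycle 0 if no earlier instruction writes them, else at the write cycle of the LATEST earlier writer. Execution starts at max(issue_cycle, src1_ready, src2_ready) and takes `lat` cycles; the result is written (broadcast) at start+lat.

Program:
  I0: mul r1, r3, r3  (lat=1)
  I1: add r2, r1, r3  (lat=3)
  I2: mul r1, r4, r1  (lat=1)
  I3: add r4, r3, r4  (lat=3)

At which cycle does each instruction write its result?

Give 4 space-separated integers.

I0 mul r1: issue@1 deps=(None,None) exec_start@1 write@2
I1 add r2: issue@2 deps=(0,None) exec_start@2 write@5
I2 mul r1: issue@3 deps=(None,0) exec_start@3 write@4
I3 add r4: issue@4 deps=(None,None) exec_start@4 write@7

Answer: 2 5 4 7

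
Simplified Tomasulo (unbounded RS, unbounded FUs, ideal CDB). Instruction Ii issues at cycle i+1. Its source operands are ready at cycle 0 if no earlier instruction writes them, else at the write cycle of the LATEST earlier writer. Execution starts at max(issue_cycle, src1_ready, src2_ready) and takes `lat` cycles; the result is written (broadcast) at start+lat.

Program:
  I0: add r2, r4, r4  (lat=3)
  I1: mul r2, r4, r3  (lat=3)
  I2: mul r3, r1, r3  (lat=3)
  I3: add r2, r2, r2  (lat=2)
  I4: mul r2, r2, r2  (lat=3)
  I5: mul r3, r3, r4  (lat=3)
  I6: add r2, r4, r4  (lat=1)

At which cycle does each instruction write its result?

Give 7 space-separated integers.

I0 add r2: issue@1 deps=(None,None) exec_start@1 write@4
I1 mul r2: issue@2 deps=(None,None) exec_start@2 write@5
I2 mul r3: issue@3 deps=(None,None) exec_start@3 write@6
I3 add r2: issue@4 deps=(1,1) exec_start@5 write@7
I4 mul r2: issue@5 deps=(3,3) exec_start@7 write@10
I5 mul r3: issue@6 deps=(2,None) exec_start@6 write@9
I6 add r2: issue@7 deps=(None,None) exec_start@7 write@8

Answer: 4 5 6 7 10 9 8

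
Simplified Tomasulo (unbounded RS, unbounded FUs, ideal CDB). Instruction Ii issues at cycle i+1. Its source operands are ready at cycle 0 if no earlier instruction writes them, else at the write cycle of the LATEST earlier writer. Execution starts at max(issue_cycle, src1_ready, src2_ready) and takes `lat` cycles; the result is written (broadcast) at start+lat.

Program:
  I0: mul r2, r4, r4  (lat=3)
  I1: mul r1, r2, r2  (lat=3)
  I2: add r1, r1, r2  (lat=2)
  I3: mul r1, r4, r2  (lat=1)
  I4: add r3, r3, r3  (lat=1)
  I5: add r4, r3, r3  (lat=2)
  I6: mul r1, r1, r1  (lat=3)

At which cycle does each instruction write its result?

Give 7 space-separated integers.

I0 mul r2: issue@1 deps=(None,None) exec_start@1 write@4
I1 mul r1: issue@2 deps=(0,0) exec_start@4 write@7
I2 add r1: issue@3 deps=(1,0) exec_start@7 write@9
I3 mul r1: issue@4 deps=(None,0) exec_start@4 write@5
I4 add r3: issue@5 deps=(None,None) exec_start@5 write@6
I5 add r4: issue@6 deps=(4,4) exec_start@6 write@8
I6 mul r1: issue@7 deps=(3,3) exec_start@7 write@10

Answer: 4 7 9 5 6 8 10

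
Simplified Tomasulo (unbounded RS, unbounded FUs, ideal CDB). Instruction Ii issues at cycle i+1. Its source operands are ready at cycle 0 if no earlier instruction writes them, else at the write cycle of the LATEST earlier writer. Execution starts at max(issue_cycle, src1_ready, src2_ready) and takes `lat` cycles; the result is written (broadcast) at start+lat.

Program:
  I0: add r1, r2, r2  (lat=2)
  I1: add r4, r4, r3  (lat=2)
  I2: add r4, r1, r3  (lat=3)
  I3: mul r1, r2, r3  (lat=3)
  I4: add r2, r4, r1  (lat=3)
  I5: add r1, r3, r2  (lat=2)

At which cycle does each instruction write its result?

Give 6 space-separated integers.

I0 add r1: issue@1 deps=(None,None) exec_start@1 write@3
I1 add r4: issue@2 deps=(None,None) exec_start@2 write@4
I2 add r4: issue@3 deps=(0,None) exec_start@3 write@6
I3 mul r1: issue@4 deps=(None,None) exec_start@4 write@7
I4 add r2: issue@5 deps=(2,3) exec_start@7 write@10
I5 add r1: issue@6 deps=(None,4) exec_start@10 write@12

Answer: 3 4 6 7 10 12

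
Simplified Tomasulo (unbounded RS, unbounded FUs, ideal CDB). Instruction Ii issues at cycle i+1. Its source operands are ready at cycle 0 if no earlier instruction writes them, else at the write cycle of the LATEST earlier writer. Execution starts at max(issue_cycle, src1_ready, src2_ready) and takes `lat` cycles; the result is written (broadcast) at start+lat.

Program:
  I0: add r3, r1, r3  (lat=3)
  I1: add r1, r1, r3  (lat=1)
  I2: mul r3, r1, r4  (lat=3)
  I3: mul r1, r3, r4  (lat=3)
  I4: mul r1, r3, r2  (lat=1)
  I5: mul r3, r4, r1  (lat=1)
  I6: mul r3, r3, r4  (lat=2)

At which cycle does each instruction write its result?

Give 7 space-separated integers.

Answer: 4 5 8 11 9 10 12

Derivation:
I0 add r3: issue@1 deps=(None,None) exec_start@1 write@4
I1 add r1: issue@2 deps=(None,0) exec_start@4 write@5
I2 mul r3: issue@3 deps=(1,None) exec_start@5 write@8
I3 mul r1: issue@4 deps=(2,None) exec_start@8 write@11
I4 mul r1: issue@5 deps=(2,None) exec_start@8 write@9
I5 mul r3: issue@6 deps=(None,4) exec_start@9 write@10
I6 mul r3: issue@7 deps=(5,None) exec_start@10 write@12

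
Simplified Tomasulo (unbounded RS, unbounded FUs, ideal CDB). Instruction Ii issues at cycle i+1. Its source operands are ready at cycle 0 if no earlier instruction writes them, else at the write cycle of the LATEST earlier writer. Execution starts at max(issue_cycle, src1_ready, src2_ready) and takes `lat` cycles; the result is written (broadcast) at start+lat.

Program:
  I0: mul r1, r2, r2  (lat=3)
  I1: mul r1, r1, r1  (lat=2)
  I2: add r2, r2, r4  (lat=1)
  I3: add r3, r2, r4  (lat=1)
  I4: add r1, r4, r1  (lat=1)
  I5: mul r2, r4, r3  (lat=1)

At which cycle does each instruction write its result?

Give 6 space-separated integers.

Answer: 4 6 4 5 7 7

Derivation:
I0 mul r1: issue@1 deps=(None,None) exec_start@1 write@4
I1 mul r1: issue@2 deps=(0,0) exec_start@4 write@6
I2 add r2: issue@3 deps=(None,None) exec_start@3 write@4
I3 add r3: issue@4 deps=(2,None) exec_start@4 write@5
I4 add r1: issue@5 deps=(None,1) exec_start@6 write@7
I5 mul r2: issue@6 deps=(None,3) exec_start@6 write@7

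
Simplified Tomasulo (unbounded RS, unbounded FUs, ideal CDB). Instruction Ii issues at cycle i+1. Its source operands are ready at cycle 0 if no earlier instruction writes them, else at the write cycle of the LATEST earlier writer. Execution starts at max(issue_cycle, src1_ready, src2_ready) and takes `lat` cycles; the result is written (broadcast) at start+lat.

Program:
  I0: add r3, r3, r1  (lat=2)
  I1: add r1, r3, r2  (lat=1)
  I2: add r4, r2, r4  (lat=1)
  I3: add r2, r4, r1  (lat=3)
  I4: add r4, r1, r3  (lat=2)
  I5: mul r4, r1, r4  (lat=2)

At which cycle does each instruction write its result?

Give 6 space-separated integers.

Answer: 3 4 4 7 7 9

Derivation:
I0 add r3: issue@1 deps=(None,None) exec_start@1 write@3
I1 add r1: issue@2 deps=(0,None) exec_start@3 write@4
I2 add r4: issue@3 deps=(None,None) exec_start@3 write@4
I3 add r2: issue@4 deps=(2,1) exec_start@4 write@7
I4 add r4: issue@5 deps=(1,0) exec_start@5 write@7
I5 mul r4: issue@6 deps=(1,4) exec_start@7 write@9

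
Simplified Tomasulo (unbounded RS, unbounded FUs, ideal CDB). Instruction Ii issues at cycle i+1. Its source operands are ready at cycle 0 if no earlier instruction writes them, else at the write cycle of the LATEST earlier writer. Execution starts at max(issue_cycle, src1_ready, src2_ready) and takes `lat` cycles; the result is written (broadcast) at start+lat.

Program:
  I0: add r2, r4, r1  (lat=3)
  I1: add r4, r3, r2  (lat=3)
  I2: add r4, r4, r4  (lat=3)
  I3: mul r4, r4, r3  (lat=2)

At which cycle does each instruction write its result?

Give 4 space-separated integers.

Answer: 4 7 10 12

Derivation:
I0 add r2: issue@1 deps=(None,None) exec_start@1 write@4
I1 add r4: issue@2 deps=(None,0) exec_start@4 write@7
I2 add r4: issue@3 deps=(1,1) exec_start@7 write@10
I3 mul r4: issue@4 deps=(2,None) exec_start@10 write@12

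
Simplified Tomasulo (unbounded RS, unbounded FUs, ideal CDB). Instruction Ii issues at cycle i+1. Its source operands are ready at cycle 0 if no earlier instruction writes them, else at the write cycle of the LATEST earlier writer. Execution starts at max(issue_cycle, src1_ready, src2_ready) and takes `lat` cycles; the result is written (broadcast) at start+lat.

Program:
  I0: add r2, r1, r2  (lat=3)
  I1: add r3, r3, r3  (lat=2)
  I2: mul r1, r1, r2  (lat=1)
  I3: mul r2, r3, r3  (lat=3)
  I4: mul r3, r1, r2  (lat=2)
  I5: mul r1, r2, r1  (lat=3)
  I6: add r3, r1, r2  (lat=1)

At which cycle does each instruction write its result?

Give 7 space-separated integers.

I0 add r2: issue@1 deps=(None,None) exec_start@1 write@4
I1 add r3: issue@2 deps=(None,None) exec_start@2 write@4
I2 mul r1: issue@3 deps=(None,0) exec_start@4 write@5
I3 mul r2: issue@4 deps=(1,1) exec_start@4 write@7
I4 mul r3: issue@5 deps=(2,3) exec_start@7 write@9
I5 mul r1: issue@6 deps=(3,2) exec_start@7 write@10
I6 add r3: issue@7 deps=(5,3) exec_start@10 write@11

Answer: 4 4 5 7 9 10 11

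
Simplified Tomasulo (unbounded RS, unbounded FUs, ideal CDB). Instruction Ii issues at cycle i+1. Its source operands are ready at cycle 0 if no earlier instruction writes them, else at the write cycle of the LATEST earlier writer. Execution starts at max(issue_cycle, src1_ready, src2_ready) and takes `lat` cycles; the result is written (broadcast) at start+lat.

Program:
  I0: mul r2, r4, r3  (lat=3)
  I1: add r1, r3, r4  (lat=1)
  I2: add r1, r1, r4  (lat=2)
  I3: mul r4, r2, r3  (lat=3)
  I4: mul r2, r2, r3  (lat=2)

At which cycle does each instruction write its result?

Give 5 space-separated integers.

I0 mul r2: issue@1 deps=(None,None) exec_start@1 write@4
I1 add r1: issue@2 deps=(None,None) exec_start@2 write@3
I2 add r1: issue@3 deps=(1,None) exec_start@3 write@5
I3 mul r4: issue@4 deps=(0,None) exec_start@4 write@7
I4 mul r2: issue@5 deps=(0,None) exec_start@5 write@7

Answer: 4 3 5 7 7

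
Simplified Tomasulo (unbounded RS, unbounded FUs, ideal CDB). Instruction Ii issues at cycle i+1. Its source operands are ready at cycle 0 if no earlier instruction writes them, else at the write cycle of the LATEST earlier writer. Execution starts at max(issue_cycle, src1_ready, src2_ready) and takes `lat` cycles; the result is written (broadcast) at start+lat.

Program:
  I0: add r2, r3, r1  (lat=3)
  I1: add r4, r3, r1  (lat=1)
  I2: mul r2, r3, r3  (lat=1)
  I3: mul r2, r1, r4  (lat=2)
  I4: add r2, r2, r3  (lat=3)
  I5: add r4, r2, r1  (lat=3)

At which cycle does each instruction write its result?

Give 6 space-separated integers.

I0 add r2: issue@1 deps=(None,None) exec_start@1 write@4
I1 add r4: issue@2 deps=(None,None) exec_start@2 write@3
I2 mul r2: issue@3 deps=(None,None) exec_start@3 write@4
I3 mul r2: issue@4 deps=(None,1) exec_start@4 write@6
I4 add r2: issue@5 deps=(3,None) exec_start@6 write@9
I5 add r4: issue@6 deps=(4,None) exec_start@9 write@12

Answer: 4 3 4 6 9 12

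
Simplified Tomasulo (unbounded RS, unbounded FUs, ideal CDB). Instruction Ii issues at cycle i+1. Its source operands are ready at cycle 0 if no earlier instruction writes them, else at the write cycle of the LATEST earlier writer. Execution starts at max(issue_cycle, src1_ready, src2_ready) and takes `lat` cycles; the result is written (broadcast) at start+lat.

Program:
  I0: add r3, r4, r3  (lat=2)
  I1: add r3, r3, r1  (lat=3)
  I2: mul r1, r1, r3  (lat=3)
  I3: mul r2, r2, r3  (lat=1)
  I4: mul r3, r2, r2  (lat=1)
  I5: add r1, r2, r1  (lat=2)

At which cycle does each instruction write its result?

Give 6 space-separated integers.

I0 add r3: issue@1 deps=(None,None) exec_start@1 write@3
I1 add r3: issue@2 deps=(0,None) exec_start@3 write@6
I2 mul r1: issue@3 deps=(None,1) exec_start@6 write@9
I3 mul r2: issue@4 deps=(None,1) exec_start@6 write@7
I4 mul r3: issue@5 deps=(3,3) exec_start@7 write@8
I5 add r1: issue@6 deps=(3,2) exec_start@9 write@11

Answer: 3 6 9 7 8 11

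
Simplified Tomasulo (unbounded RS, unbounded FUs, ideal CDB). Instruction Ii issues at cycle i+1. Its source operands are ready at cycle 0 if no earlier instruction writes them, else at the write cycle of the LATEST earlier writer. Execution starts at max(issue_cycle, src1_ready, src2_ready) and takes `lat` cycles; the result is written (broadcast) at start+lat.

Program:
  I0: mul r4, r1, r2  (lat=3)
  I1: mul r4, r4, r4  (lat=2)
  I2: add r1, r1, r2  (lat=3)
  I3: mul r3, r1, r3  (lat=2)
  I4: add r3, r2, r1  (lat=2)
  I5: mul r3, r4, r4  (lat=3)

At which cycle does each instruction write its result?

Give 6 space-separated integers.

I0 mul r4: issue@1 deps=(None,None) exec_start@1 write@4
I1 mul r4: issue@2 deps=(0,0) exec_start@4 write@6
I2 add r1: issue@3 deps=(None,None) exec_start@3 write@6
I3 mul r3: issue@4 deps=(2,None) exec_start@6 write@8
I4 add r3: issue@5 deps=(None,2) exec_start@6 write@8
I5 mul r3: issue@6 deps=(1,1) exec_start@6 write@9

Answer: 4 6 6 8 8 9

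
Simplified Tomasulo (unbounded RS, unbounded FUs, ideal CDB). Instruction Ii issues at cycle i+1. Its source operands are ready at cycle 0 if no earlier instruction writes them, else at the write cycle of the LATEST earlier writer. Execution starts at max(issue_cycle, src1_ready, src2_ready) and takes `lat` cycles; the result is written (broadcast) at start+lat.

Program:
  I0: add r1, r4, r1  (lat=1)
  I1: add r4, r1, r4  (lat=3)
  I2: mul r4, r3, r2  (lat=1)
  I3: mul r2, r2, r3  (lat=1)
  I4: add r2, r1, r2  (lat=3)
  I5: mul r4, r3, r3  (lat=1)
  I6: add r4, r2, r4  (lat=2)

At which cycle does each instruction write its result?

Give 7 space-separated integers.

I0 add r1: issue@1 deps=(None,None) exec_start@1 write@2
I1 add r4: issue@2 deps=(0,None) exec_start@2 write@5
I2 mul r4: issue@3 deps=(None,None) exec_start@3 write@4
I3 mul r2: issue@4 deps=(None,None) exec_start@4 write@5
I4 add r2: issue@5 deps=(0,3) exec_start@5 write@8
I5 mul r4: issue@6 deps=(None,None) exec_start@6 write@7
I6 add r4: issue@7 deps=(4,5) exec_start@8 write@10

Answer: 2 5 4 5 8 7 10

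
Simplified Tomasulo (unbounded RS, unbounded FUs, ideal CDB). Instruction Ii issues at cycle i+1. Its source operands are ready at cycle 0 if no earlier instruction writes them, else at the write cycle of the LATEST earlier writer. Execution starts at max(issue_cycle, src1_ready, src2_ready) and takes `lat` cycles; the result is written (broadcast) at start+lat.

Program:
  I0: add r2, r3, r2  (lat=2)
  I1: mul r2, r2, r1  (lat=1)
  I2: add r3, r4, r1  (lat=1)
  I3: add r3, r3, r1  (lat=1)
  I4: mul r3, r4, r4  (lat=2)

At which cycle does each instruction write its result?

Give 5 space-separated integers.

I0 add r2: issue@1 deps=(None,None) exec_start@1 write@3
I1 mul r2: issue@2 deps=(0,None) exec_start@3 write@4
I2 add r3: issue@3 deps=(None,None) exec_start@3 write@4
I3 add r3: issue@4 deps=(2,None) exec_start@4 write@5
I4 mul r3: issue@5 deps=(None,None) exec_start@5 write@7

Answer: 3 4 4 5 7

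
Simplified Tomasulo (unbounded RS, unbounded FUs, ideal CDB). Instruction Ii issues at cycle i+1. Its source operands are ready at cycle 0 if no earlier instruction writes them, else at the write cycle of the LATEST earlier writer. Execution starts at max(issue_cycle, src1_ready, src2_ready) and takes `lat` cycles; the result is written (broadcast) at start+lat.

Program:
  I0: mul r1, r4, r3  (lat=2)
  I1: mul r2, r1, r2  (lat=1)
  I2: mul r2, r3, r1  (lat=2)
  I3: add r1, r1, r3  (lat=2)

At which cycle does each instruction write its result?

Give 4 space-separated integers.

I0 mul r1: issue@1 deps=(None,None) exec_start@1 write@3
I1 mul r2: issue@2 deps=(0,None) exec_start@3 write@4
I2 mul r2: issue@3 deps=(None,0) exec_start@3 write@5
I3 add r1: issue@4 deps=(0,None) exec_start@4 write@6

Answer: 3 4 5 6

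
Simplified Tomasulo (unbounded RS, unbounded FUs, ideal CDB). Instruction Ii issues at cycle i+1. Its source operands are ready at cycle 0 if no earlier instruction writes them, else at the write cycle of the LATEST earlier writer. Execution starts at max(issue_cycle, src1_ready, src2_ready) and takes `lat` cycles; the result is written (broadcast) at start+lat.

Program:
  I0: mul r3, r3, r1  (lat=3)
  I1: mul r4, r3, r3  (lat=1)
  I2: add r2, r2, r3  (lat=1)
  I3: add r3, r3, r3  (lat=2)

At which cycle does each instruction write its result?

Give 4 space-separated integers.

I0 mul r3: issue@1 deps=(None,None) exec_start@1 write@4
I1 mul r4: issue@2 deps=(0,0) exec_start@4 write@5
I2 add r2: issue@3 deps=(None,0) exec_start@4 write@5
I3 add r3: issue@4 deps=(0,0) exec_start@4 write@6

Answer: 4 5 5 6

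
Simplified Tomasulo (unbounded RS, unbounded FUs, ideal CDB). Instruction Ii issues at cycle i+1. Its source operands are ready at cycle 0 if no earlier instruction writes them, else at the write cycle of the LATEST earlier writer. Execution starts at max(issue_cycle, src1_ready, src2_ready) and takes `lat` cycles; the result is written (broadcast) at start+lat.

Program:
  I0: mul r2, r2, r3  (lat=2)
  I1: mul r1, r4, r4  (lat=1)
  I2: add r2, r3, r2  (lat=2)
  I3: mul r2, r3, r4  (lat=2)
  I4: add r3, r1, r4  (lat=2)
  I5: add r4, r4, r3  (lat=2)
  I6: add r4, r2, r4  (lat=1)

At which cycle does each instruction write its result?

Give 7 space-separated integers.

Answer: 3 3 5 6 7 9 10

Derivation:
I0 mul r2: issue@1 deps=(None,None) exec_start@1 write@3
I1 mul r1: issue@2 deps=(None,None) exec_start@2 write@3
I2 add r2: issue@3 deps=(None,0) exec_start@3 write@5
I3 mul r2: issue@4 deps=(None,None) exec_start@4 write@6
I4 add r3: issue@5 deps=(1,None) exec_start@5 write@7
I5 add r4: issue@6 deps=(None,4) exec_start@7 write@9
I6 add r4: issue@7 deps=(3,5) exec_start@9 write@10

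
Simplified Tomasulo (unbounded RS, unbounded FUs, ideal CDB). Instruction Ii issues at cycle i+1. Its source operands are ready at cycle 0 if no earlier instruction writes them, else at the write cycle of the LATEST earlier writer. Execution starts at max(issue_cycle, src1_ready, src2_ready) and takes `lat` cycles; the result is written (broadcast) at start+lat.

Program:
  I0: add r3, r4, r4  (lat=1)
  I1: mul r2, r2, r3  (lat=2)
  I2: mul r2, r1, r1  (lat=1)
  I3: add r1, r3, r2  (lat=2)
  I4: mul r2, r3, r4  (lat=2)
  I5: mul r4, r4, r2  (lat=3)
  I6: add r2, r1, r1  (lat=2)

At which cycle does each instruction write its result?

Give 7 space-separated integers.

I0 add r3: issue@1 deps=(None,None) exec_start@1 write@2
I1 mul r2: issue@2 deps=(None,0) exec_start@2 write@4
I2 mul r2: issue@3 deps=(None,None) exec_start@3 write@4
I3 add r1: issue@4 deps=(0,2) exec_start@4 write@6
I4 mul r2: issue@5 deps=(0,None) exec_start@5 write@7
I5 mul r4: issue@6 deps=(None,4) exec_start@7 write@10
I6 add r2: issue@7 deps=(3,3) exec_start@7 write@9

Answer: 2 4 4 6 7 10 9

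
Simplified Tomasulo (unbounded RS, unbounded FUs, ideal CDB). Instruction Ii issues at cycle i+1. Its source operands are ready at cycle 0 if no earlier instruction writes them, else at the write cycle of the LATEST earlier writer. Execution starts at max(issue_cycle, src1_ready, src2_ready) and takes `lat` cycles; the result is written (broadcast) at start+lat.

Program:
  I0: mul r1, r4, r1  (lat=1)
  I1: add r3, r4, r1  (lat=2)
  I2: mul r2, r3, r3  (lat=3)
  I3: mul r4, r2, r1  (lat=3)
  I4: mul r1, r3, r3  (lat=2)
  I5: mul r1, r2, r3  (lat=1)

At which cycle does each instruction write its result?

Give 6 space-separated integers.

Answer: 2 4 7 10 7 8

Derivation:
I0 mul r1: issue@1 deps=(None,None) exec_start@1 write@2
I1 add r3: issue@2 deps=(None,0) exec_start@2 write@4
I2 mul r2: issue@3 deps=(1,1) exec_start@4 write@7
I3 mul r4: issue@4 deps=(2,0) exec_start@7 write@10
I4 mul r1: issue@5 deps=(1,1) exec_start@5 write@7
I5 mul r1: issue@6 deps=(2,1) exec_start@7 write@8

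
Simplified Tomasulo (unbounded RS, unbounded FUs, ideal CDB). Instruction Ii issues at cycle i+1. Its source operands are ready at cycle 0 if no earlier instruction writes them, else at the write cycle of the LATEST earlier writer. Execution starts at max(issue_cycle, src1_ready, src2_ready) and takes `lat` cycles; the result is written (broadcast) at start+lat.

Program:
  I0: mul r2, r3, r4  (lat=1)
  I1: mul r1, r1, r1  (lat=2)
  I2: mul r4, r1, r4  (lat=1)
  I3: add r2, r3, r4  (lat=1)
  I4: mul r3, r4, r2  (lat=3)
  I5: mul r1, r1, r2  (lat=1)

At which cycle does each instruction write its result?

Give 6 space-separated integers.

I0 mul r2: issue@1 deps=(None,None) exec_start@1 write@2
I1 mul r1: issue@2 deps=(None,None) exec_start@2 write@4
I2 mul r4: issue@3 deps=(1,None) exec_start@4 write@5
I3 add r2: issue@4 deps=(None,2) exec_start@5 write@6
I4 mul r3: issue@5 deps=(2,3) exec_start@6 write@9
I5 mul r1: issue@6 deps=(1,3) exec_start@6 write@7

Answer: 2 4 5 6 9 7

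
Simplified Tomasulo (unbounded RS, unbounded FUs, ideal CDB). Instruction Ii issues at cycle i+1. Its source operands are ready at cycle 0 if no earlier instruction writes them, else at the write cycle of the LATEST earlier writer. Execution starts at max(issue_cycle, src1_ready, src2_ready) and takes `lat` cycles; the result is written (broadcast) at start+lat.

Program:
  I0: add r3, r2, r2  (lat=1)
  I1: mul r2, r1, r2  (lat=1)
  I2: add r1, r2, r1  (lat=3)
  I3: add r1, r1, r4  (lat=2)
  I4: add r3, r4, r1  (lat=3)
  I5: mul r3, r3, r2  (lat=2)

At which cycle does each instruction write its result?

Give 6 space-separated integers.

I0 add r3: issue@1 deps=(None,None) exec_start@1 write@2
I1 mul r2: issue@2 deps=(None,None) exec_start@2 write@3
I2 add r1: issue@3 deps=(1,None) exec_start@3 write@6
I3 add r1: issue@4 deps=(2,None) exec_start@6 write@8
I4 add r3: issue@5 deps=(None,3) exec_start@8 write@11
I5 mul r3: issue@6 deps=(4,1) exec_start@11 write@13

Answer: 2 3 6 8 11 13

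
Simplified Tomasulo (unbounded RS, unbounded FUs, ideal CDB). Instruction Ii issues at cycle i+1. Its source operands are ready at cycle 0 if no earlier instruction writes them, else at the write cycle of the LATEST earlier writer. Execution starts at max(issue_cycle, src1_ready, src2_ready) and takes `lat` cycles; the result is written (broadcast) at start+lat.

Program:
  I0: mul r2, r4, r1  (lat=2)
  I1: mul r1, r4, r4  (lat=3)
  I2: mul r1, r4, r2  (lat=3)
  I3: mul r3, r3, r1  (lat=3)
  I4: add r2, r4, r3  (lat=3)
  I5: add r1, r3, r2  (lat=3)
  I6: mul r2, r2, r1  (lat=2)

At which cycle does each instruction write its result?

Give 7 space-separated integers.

Answer: 3 5 6 9 12 15 17

Derivation:
I0 mul r2: issue@1 deps=(None,None) exec_start@1 write@3
I1 mul r1: issue@2 deps=(None,None) exec_start@2 write@5
I2 mul r1: issue@3 deps=(None,0) exec_start@3 write@6
I3 mul r3: issue@4 deps=(None,2) exec_start@6 write@9
I4 add r2: issue@5 deps=(None,3) exec_start@9 write@12
I5 add r1: issue@6 deps=(3,4) exec_start@12 write@15
I6 mul r2: issue@7 deps=(4,5) exec_start@15 write@17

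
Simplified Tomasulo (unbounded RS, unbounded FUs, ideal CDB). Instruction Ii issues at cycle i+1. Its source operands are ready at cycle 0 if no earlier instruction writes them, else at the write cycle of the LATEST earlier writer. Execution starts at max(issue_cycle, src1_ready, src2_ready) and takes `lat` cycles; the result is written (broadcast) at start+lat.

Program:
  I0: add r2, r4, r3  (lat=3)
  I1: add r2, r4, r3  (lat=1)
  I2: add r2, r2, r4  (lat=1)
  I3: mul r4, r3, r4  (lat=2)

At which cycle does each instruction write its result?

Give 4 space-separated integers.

Answer: 4 3 4 6

Derivation:
I0 add r2: issue@1 deps=(None,None) exec_start@1 write@4
I1 add r2: issue@2 deps=(None,None) exec_start@2 write@3
I2 add r2: issue@3 deps=(1,None) exec_start@3 write@4
I3 mul r4: issue@4 deps=(None,None) exec_start@4 write@6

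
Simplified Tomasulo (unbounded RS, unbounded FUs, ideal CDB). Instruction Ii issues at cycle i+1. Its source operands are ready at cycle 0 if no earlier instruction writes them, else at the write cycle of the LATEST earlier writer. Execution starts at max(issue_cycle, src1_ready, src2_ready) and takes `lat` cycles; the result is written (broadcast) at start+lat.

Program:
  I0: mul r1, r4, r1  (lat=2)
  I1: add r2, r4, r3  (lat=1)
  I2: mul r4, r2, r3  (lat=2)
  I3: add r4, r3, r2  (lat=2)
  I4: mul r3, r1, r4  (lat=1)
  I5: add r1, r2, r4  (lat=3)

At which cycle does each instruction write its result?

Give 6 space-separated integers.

I0 mul r1: issue@1 deps=(None,None) exec_start@1 write@3
I1 add r2: issue@2 deps=(None,None) exec_start@2 write@3
I2 mul r4: issue@3 deps=(1,None) exec_start@3 write@5
I3 add r4: issue@4 deps=(None,1) exec_start@4 write@6
I4 mul r3: issue@5 deps=(0,3) exec_start@6 write@7
I5 add r1: issue@6 deps=(1,3) exec_start@6 write@9

Answer: 3 3 5 6 7 9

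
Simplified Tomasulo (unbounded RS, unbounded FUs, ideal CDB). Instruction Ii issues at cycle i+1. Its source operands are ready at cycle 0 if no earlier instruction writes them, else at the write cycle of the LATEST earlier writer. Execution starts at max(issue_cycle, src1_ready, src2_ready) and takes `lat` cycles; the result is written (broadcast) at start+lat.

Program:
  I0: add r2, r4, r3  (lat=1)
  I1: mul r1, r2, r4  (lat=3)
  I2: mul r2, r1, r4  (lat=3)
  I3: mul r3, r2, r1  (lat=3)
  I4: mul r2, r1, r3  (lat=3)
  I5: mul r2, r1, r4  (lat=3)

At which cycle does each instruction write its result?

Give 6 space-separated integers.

I0 add r2: issue@1 deps=(None,None) exec_start@1 write@2
I1 mul r1: issue@2 deps=(0,None) exec_start@2 write@5
I2 mul r2: issue@3 deps=(1,None) exec_start@5 write@8
I3 mul r3: issue@4 deps=(2,1) exec_start@8 write@11
I4 mul r2: issue@5 deps=(1,3) exec_start@11 write@14
I5 mul r2: issue@6 deps=(1,None) exec_start@6 write@9

Answer: 2 5 8 11 14 9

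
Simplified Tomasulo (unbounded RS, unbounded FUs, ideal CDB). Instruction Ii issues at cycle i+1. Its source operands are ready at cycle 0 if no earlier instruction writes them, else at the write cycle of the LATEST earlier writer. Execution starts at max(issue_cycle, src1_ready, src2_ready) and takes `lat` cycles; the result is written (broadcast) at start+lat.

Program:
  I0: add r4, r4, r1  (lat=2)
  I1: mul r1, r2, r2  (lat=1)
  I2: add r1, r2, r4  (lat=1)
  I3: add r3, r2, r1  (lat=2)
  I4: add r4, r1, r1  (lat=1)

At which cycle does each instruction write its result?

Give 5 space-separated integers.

Answer: 3 3 4 6 6

Derivation:
I0 add r4: issue@1 deps=(None,None) exec_start@1 write@3
I1 mul r1: issue@2 deps=(None,None) exec_start@2 write@3
I2 add r1: issue@3 deps=(None,0) exec_start@3 write@4
I3 add r3: issue@4 deps=(None,2) exec_start@4 write@6
I4 add r4: issue@5 deps=(2,2) exec_start@5 write@6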